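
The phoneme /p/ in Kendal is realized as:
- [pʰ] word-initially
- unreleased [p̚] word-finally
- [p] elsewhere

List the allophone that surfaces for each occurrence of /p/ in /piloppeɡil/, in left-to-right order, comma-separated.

Occurrence 1 (position 1): word-initially → [pʰ].
Occurrence 2 (position 5): no conditioning environment matches → elsewhere allophone [p].
Occurrence 3 (position 6): no conditioning environment matches → elsewhere allophone [p].

[pʰ], [p], [p]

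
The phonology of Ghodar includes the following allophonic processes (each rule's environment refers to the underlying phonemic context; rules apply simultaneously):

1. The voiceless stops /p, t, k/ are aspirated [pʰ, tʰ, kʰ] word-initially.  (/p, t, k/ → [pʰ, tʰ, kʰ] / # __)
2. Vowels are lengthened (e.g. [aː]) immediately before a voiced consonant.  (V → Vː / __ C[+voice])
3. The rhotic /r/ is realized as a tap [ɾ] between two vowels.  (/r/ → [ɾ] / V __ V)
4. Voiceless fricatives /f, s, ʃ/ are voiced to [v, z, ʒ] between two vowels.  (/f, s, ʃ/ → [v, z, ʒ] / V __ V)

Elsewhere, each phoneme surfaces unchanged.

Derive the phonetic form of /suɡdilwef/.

[suːɡdiːlwef]

/s/ (word-initial) fails the environment for rule 4, so it stays [s].
/u/ meets the environment for rule 2 (before a voiced consonant) → [uː].
/i/ meets the environment for rule 2 (before a voiced consonant) → [iː].
/e/ (between /w/ and /f/): rule 2 targets it, but not before a voiced consonant → unchanged [e].
/f/ (word-final) is in the target of rule 4 but the environment (between two vowels) is not met → [f].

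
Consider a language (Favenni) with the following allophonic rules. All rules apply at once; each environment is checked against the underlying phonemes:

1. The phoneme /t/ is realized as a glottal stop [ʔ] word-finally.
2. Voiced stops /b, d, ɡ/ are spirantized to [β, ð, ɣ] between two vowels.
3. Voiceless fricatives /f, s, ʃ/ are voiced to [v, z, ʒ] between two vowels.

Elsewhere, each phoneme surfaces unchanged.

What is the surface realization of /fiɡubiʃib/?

[fiɣuβiʒib]

/f/ (word-initial) fails the environment for rule 3, so it stays [f].
/i/ — not in any rule's target class → [i].
/ɡ/ — between /i/ and /u/, between two vowels — surfaces as [ɣ] (rule 2).
/u/ — not in any rule's target class → [u].
/b/ (between /u/ and /i/): between two vowels, so rule 2 applies → [β].
/i/ (between /b/ and /ʃ/): no rule targets it → [i].
/ʃ/ — between /i/ and /i/, between two vowels — surfaces as [ʒ] (rule 3).
/i/ (between /ʃ/ and /b/) is unaffected → [i].
/b/ (word-final): rule 2 targets it, but not between two vowels → unchanged [b].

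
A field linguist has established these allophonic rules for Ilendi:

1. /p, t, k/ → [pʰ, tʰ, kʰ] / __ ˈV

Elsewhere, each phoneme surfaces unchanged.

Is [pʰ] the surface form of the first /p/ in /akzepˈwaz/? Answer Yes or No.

No

/p/ — between /e/ and /w/; rule 1 does not apply here → [p].
The actual realization is [p], not [pʰ].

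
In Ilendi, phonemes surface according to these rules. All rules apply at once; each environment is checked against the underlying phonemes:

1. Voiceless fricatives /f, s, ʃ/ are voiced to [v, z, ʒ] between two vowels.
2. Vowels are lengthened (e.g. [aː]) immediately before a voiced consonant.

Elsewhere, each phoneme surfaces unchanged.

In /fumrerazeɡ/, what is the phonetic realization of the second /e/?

[eː]

/e/ — between /z/ and /ɡ/, before a voiced consonant — surfaces as [eː] (rule 2).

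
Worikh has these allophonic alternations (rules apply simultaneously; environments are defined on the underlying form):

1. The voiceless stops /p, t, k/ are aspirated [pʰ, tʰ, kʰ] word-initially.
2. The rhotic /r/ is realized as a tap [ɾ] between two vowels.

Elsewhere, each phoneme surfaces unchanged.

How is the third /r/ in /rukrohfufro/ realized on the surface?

/r/ (between /f/ and /o/) is in the target of rule 2 but the environment (between two vowels) is not met → [r].

[r]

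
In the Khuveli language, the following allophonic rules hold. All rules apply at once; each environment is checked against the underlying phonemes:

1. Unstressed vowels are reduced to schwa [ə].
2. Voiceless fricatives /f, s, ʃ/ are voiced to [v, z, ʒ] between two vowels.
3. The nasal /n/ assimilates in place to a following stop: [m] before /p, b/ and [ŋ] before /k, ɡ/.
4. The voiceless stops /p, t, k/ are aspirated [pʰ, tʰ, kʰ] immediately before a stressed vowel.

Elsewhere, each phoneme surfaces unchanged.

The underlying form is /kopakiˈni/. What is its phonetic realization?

[kəpəkəˈni]

/k/ (word-initial) is in the target of rule 4 but the environment (immediately before a stressed vowel) is not met → [k].
/o/ (between /k/ and /p/) occurs in an unstressed syllable → [ə] by rule 1.
/p/ (between /o/ and /a/): rule 4 targets it, but not immediately before a stressed vowel → unchanged [p].
/a/ meets the environment for rule 1 (in an unstressed syllable) → [ə].
/k/ (between /a/ and /i/): rule 4 targets it, but not immediately before a stressed vowel → unchanged [k].
/i/ (between /k/ and /n/) occurs in an unstressed syllable → [ə] by rule 1.
/n/ — between /i/ and /i/; rule 3 does not apply here → [n].
/i/ — word-final; rule 1 does not apply here → [i].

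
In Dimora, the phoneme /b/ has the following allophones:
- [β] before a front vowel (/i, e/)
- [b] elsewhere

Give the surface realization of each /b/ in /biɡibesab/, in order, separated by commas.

Occurrence 1 (position 1): before a front vowel (/i, e/) → [β].
Occurrence 2 (position 5): before a front vowel (/i, e/) → [β].
Occurrence 3 (position 9): no conditioning environment matches → elsewhere allophone [b].

[β], [β], [b]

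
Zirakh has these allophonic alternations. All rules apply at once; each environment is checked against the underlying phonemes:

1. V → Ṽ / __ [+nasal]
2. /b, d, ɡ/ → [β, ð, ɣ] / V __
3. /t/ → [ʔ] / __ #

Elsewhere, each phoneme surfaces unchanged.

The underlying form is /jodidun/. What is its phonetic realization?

/o/ (between /j/ and /d/) fails the environment for rule 1, so it stays [o].
/d/ — between /o/ and /i/, immediately after a vowel — surfaces as [ð] (rule 2).
/i/ (between /d/ and /d/): rule 1 targets it, but not before a nasal consonant → unchanged [i].
/d/ (between /i/ and /u/) occurs immediately after a vowel → [ð] by rule 2.
/u/ (between /d/ and /n/) occurs before a nasal consonant → [ũ] by rule 1.

[joðiðũn]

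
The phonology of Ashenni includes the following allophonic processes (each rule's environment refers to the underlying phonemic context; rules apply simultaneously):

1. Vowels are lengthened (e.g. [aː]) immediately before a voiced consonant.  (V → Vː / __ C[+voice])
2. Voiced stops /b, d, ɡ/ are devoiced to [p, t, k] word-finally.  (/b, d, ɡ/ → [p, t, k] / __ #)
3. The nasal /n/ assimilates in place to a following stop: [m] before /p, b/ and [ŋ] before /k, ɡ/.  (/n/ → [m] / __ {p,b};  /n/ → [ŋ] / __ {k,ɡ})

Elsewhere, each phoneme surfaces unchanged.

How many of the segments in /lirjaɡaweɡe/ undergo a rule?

4

Segments that undergo a rule: /i/ → [iː] (rule 1); /a/ → [aː] (rule 1); /a/ → [aː] (rule 1); /e/ → [eː] (rule 1).
All other segments surface unchanged.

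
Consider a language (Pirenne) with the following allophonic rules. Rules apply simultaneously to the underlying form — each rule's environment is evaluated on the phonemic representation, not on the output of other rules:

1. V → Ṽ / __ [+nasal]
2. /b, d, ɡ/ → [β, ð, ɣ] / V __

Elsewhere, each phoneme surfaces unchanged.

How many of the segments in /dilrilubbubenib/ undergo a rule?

Segments that undergo a rule: /b/ → [β] (rule 2); /b/ → [β] (rule 2); /e/ → [ẽ] (rule 1); /b/ → [β] (rule 2).
All other segments surface unchanged.

4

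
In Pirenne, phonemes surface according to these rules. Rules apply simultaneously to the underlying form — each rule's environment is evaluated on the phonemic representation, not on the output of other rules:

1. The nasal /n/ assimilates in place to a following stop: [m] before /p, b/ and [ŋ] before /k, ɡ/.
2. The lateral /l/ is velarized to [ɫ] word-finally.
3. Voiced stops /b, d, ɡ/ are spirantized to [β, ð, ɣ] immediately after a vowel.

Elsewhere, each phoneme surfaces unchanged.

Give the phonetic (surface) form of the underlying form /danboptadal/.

[damboptaðaɫ]

/d/ (word-initial) fails the environment for rule 3, so it stays [d].
/a/ (between /d/ and /n/) is unaffected → [a].
Rule 1 applies to /n/ (between /a/ and /b/: before a labial or velar stop) → [m].
/b/ (between /n/ and /o/): rule 3 targets it, but not immediately after a vowel → unchanged [b].
/o/ (between /b/ and /p/) is unaffected → [o].
/p/ stays [p].
/t/ stays [t].
/a/ stays [a].
/d/ meets the environment for rule 3 (immediately after a vowel) → [ð].
/a/ (between /d/ and /l/) is unaffected → [a].
Rule 2 applies to /l/ (word-final: word-finally) → [ɫ].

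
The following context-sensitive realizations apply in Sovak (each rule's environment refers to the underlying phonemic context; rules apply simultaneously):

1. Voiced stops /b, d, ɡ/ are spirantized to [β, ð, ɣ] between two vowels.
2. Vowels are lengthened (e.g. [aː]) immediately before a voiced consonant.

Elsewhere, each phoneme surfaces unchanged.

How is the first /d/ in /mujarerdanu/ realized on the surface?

/d/ (between /r/ and /a/) is in the target of rule 1 but the environment (between two vowels) is not met → [d].

[d]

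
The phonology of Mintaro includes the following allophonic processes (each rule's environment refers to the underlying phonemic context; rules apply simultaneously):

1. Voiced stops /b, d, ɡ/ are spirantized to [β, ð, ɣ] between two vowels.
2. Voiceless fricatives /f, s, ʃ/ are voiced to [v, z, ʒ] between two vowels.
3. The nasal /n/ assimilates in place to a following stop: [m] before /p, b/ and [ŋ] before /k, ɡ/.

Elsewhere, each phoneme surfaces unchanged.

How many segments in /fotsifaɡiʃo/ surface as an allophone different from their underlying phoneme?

Segments that undergo a rule: /f/ → [v] (rule 2); /ɡ/ → [ɣ] (rule 1); /ʃ/ → [ʒ] (rule 2).
All other segments surface unchanged.

3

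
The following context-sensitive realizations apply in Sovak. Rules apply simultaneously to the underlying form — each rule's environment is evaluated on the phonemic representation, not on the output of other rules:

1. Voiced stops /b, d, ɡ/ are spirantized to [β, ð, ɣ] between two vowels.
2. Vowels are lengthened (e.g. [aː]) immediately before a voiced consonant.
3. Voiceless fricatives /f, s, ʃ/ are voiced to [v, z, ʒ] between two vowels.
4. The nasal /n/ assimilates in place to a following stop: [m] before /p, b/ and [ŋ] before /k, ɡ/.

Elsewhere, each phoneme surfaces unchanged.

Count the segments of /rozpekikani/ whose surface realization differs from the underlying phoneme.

2

Segments that undergo a rule: /o/ → [oː] (rule 2); /a/ → [aː] (rule 2).
All other segments surface unchanged.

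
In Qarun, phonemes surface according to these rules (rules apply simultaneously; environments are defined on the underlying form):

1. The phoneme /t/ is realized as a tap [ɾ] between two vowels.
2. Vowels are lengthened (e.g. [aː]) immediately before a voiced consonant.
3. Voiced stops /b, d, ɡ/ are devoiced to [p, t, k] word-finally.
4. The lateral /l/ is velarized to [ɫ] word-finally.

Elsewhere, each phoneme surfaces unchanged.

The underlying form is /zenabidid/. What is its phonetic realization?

/z/ (word-initial): no rule targets it → [z].
/e/ (between /z/ and /n/) occurs before a voiced consonant → [eː] by rule 2.
/n/ (between /e/ and /a/) is unaffected → [n].
/a/ — between /n/ and /b/, before a voiced consonant — surfaces as [aː] (rule 2).
/b/ (between /a/ and /i/): rule 3 targets it, but not word-finally → unchanged [b].
Rule 2 applies to /i/ (between /b/ and /d/: before a voiced consonant) → [iː].
/d/ — between /i/ and /i/; rule 3 does not apply here → [d].
/i/ meets the environment for rule 2 (before a voiced consonant) → [iː].
/d/ meets the environment for rule 3 (word-finally) → [t].

[zeːnaːbiːdiːt]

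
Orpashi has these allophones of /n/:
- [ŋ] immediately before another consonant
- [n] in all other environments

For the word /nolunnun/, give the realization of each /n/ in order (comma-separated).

Occurrence 1 (position 1): no conditioning environment matches → elsewhere allophone [n].
Occurrence 2 (position 5): immediately before another consonant → [ŋ].
Occurrence 3 (position 6): no conditioning environment matches → elsewhere allophone [n].
Occurrence 4 (position 8): no conditioning environment matches → elsewhere allophone [n].

[n], [ŋ], [n], [n]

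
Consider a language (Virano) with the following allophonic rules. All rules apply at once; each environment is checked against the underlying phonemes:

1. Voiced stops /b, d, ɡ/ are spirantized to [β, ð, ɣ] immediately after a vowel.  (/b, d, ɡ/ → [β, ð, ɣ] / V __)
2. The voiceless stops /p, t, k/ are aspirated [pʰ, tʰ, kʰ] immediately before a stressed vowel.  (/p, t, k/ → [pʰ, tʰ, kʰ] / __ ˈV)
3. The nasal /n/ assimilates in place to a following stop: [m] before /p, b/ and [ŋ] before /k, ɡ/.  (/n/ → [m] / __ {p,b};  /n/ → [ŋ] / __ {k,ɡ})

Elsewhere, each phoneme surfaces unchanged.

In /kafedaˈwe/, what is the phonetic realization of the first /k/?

[k]

/k/ — word-initial; rule 2 does not apply here → [k].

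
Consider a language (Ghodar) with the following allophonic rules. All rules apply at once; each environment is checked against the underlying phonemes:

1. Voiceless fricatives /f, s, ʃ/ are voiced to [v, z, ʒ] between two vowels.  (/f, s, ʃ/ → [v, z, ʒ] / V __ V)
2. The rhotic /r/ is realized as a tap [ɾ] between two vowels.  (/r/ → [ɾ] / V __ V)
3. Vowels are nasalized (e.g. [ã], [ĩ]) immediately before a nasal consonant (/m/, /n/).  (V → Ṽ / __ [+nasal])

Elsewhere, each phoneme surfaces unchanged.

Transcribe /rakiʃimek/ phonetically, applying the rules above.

/r/ (word-initial) is in the target of rule 2 but the environment (between two vowels) is not met → [r].
/a/ (between /r/ and /k/): rule 3 targets it, but not before a nasal consonant → unchanged [a].
/k/ — not in any rule's target class → [k].
/i/ — between /k/ and /ʃ/; rule 3 does not apply here → [i].
/ʃ/ (between /i/ and /i/): between two vowels, so rule 1 applies → [ʒ].
Rule 3 applies to /i/ (between /ʃ/ and /m/: before a nasal consonant) → [ĩ].
/m/ (between /i/ and /e/) is unaffected → [m].
/e/ (between /m/ and /k/) is in the target of rule 3 but the environment (before a nasal consonant) is not met → [e].
/k/ — not in any rule's target class → [k].

[rakiʒĩmek]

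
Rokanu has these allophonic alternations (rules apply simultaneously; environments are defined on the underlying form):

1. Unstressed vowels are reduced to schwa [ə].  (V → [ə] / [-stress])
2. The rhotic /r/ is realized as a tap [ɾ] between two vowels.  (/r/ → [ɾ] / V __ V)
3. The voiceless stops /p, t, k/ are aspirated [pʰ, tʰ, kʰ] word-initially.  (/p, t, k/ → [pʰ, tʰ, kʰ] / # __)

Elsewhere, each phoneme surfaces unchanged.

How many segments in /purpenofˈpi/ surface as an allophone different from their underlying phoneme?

4

Segments that undergo a rule: /p/ → [pʰ] (rule 3); /u/ → [ə] (rule 1); /e/ → [ə] (rule 1); /o/ → [ə] (rule 1).
All other segments surface unchanged.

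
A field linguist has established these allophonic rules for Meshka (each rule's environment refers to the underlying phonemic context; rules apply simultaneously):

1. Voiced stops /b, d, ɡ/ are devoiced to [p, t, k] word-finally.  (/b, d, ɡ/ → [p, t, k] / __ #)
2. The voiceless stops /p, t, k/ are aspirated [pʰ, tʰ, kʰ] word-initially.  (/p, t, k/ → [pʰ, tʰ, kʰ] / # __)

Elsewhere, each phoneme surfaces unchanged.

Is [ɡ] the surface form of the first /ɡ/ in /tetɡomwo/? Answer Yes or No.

/ɡ/ (between /t/ and /o/): rule 1 targets it, but not word-finally → unchanged [ɡ].
The actual realization is [ɡ], which matches [ɡ].

Yes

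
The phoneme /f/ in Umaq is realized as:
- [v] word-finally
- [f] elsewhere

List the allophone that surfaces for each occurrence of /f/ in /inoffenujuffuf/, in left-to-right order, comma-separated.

[f], [f], [f], [f], [v]

Occurrence 1 (position 4): no conditioning environment matches → elsewhere allophone [f].
Occurrence 2 (position 5): no conditioning environment matches → elsewhere allophone [f].
Occurrence 3 (position 11): no conditioning environment matches → elsewhere allophone [f].
Occurrence 4 (position 12): no conditioning environment matches → elsewhere allophone [f].
Occurrence 5 (position 14): word-finally → [v].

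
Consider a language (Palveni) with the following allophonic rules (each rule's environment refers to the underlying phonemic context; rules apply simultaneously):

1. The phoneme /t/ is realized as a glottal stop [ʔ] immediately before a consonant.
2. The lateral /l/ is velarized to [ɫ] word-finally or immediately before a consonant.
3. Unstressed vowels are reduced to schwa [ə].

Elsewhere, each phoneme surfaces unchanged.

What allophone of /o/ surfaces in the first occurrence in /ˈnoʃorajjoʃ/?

/o/ (between /n/ and /ʃ/) is in the target of rule 3 but the environment (in an unstressed syllable) is not met → [o].

[o]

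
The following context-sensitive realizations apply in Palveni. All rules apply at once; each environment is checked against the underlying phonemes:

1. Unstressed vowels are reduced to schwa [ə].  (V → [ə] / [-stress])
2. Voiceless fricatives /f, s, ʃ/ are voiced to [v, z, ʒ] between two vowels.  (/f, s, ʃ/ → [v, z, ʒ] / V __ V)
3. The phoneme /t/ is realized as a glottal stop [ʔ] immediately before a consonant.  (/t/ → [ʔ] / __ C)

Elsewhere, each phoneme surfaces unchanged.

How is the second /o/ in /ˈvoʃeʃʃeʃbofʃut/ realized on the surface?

[ə]

/o/ (between /b/ and /f/) occurs in an unstressed syllable → [ə] by rule 1.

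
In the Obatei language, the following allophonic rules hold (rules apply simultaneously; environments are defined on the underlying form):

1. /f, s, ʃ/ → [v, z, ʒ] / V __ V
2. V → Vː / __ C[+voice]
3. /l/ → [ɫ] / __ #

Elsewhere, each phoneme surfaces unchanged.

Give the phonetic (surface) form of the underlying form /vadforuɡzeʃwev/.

[vaːdfoːruːɡzeʃweːv]

/v/ stays [v].
/a/ (between /v/ and /d/) occurs before a voiced consonant → [aː] by rule 2.
/d/ (between /a/ and /f/): no rule targets it → [d].
/f/ (between /d/ and /o/) is in the target of rule 1 but the environment (between two vowels) is not met → [f].
/o/ — between /f/ and /r/, before a voiced consonant — surfaces as [oː] (rule 2).
/r/ stays [r].
/u/ meets the environment for rule 2 (before a voiced consonant) → [uː].
/ɡ/ stays [ɡ].
/z/ (between /ɡ/ and /e/) is unaffected → [z].
/e/ — between /z/ and /ʃ/; rule 2 does not apply here → [e].
/ʃ/ (between /e/ and /w/) is in the target of rule 1 but the environment (between two vowels) is not met → [ʃ].
/w/ — not in any rule's target class → [w].
/e/ meets the environment for rule 2 (before a voiced consonant) → [eː].
/v/ (word-final) is unaffected → [v].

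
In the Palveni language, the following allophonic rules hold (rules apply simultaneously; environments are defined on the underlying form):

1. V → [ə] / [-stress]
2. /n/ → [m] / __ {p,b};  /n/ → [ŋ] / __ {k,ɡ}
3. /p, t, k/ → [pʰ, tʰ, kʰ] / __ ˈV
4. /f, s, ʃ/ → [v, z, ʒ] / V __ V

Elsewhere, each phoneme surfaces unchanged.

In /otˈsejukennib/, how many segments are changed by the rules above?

Segments that undergo a rule: /o/ → [ə] (rule 1); /u/ → [ə] (rule 1); /e/ → [ə] (rule 1); /i/ → [ə] (rule 1).
All other segments surface unchanged.

4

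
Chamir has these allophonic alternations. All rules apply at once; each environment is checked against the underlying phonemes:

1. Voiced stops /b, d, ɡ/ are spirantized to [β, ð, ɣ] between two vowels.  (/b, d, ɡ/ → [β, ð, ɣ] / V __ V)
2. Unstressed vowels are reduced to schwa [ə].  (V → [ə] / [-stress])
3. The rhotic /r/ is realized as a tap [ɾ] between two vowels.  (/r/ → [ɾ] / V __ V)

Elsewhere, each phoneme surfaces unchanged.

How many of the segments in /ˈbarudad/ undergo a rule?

Segments that undergo a rule: /r/ → [ɾ] (rule 3); /u/ → [ə] (rule 2); /d/ → [ð] (rule 1); /a/ → [ə] (rule 2).
All other segments surface unchanged.

4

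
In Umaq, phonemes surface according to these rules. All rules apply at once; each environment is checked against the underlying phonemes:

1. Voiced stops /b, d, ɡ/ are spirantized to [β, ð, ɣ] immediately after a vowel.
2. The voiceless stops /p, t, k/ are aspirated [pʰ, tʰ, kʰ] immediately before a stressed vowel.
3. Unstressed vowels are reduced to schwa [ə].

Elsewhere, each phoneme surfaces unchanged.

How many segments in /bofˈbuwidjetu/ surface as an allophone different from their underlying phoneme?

Segments that undergo a rule: /o/ → [ə] (rule 3); /i/ → [ə] (rule 3); /d/ → [ð] (rule 1); /e/ → [ə] (rule 3); /u/ → [ə] (rule 3).
All other segments surface unchanged.

5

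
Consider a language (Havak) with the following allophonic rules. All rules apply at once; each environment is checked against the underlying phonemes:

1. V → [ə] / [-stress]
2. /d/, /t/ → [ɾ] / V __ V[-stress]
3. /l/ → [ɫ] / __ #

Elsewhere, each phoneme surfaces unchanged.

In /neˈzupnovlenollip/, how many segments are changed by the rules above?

5

Segments that undergo a rule: /e/ → [ə] (rule 1); /o/ → [ə] (rule 1); /e/ → [ə] (rule 1); /o/ → [ə] (rule 1); /i/ → [ə] (rule 1).
All other segments surface unchanged.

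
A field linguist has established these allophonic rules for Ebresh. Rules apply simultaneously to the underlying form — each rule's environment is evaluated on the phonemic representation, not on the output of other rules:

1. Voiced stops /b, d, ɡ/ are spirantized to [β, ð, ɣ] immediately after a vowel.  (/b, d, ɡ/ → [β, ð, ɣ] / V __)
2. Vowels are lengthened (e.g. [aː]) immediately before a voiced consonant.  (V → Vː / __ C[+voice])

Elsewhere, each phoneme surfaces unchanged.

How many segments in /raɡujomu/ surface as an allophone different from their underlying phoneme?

4

Segments that undergo a rule: /a/ → [aː] (rule 2); /ɡ/ → [ɣ] (rule 1); /u/ → [uː] (rule 2); /o/ → [oː] (rule 2).
All other segments surface unchanged.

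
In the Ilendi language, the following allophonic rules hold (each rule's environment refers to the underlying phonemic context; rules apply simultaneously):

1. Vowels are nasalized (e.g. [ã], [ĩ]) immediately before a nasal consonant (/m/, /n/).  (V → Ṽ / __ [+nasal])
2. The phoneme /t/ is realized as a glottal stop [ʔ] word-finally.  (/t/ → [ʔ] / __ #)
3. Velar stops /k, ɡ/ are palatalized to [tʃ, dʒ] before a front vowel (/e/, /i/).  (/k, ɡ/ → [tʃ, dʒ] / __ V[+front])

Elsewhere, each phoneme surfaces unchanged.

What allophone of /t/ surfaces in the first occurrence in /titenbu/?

[t]

/t/ (word-initial) is in the target of rule 2 but the environment (word-finally) is not met → [t].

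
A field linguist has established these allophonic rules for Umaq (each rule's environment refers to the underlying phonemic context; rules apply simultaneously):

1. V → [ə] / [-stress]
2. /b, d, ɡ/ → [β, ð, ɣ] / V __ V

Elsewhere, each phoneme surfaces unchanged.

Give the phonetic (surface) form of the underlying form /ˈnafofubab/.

/n/ stays [n].
/a/ (between /n/ and /f/) is in the target of rule 1 but the environment (in an unstressed syllable) is not met → [a].
/f/ stays [f].
/o/ (between /f/ and /f/): in an unstressed syllable, so rule 1 applies → [ə].
/f/ (between /o/ and /u/): no rule targets it → [f].
Rule 1 applies to /u/ (between /f/ and /b/: in an unstressed syllable) → [ə].
/b/ (between /u/ and /a/) occurs between two vowels → [β] by rule 2.
Rule 1 applies to /a/ (between /b/ and /b/: in an unstressed syllable) → [ə].
/b/ (word-final): rule 2 targets it, but not between two vowels → unchanged [b].

[ˈnafəfəβəb]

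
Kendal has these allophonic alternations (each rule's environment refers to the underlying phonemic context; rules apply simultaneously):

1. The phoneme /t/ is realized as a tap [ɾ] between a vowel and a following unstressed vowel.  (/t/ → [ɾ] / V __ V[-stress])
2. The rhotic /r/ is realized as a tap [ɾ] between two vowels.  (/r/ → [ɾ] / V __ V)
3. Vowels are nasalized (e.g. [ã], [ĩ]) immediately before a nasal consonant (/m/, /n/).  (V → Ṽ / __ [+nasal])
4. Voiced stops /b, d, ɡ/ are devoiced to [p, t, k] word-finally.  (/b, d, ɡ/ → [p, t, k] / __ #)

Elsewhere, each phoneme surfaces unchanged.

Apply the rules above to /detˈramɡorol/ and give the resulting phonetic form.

/d/ (word-initial): rule 4 targets it, but not word-finally → unchanged [d].
/e/ (between /d/ and /t/): rule 3 targets it, but not before a nasal consonant → unchanged [e].
/t/ (between /e/ and /r/) is in the target of rule 1 but the environment (between a vowel and a following unstressed vowel) is not met → [t].
/r/ (between /t/ and /a/) is in the target of rule 2 but the environment (between two vowels) is not met → [r].
/a/ (between /r/ and /m/) occurs before a nasal consonant → [ã] by rule 3.
/m/ — not in any rule's target class → [m].
/ɡ/ (between /m/ and /o/): rule 4 targets it, but not word-finally → unchanged [ɡ].
/o/ (between /ɡ/ and /r/) fails the environment for rule 3, so it stays [o].
/r/ meets the environment for rule 2 (between two vowels) → [ɾ].
/o/ (between /r/ and /l/): rule 3 targets it, but not before a nasal consonant → unchanged [o].
/l/ — not in any rule's target class → [l].

[detˈrãmɡoɾol]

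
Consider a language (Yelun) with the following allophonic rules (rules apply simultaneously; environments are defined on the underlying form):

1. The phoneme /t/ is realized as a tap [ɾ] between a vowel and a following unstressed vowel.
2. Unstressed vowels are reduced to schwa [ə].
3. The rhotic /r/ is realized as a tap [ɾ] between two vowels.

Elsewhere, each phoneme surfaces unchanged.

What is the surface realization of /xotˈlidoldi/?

[xətˈlidəldə]

/x/ stays [x].
/o/ — between /x/ and /t/, in an unstressed syllable — surfaces as [ə] (rule 2).
/t/ (between /o/ and /l/): rule 1 targets it, but not between a vowel and a following unstressed vowel → unchanged [t].
/l/ — not in any rule's target class → [l].
/i/ (between /l/ and /d/) is in the target of rule 2 but the environment (in an unstressed syllable) is not met → [i].
/d/ (between /i/ and /o/) is unaffected → [d].
Rule 2 applies to /o/ (between /d/ and /l/: in an unstressed syllable) → [ə].
/l/ — not in any rule's target class → [l].
/d/ (between /l/ and /i/) is unaffected → [d].
/i/ — word-final, in an unstressed syllable — surfaces as [ə] (rule 2).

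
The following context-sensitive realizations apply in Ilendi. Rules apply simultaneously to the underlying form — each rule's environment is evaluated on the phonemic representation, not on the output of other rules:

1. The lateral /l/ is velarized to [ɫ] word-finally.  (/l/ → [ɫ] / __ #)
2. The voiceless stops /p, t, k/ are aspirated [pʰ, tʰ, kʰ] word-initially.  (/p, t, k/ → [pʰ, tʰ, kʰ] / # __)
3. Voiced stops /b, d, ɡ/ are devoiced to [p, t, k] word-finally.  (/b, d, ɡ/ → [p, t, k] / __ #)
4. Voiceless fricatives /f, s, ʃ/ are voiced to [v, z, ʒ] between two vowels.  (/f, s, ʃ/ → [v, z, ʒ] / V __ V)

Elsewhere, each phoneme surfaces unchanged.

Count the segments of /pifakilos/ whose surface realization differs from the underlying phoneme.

Segments that undergo a rule: /p/ → [pʰ] (rule 2); /f/ → [v] (rule 4).
All other segments surface unchanged.

2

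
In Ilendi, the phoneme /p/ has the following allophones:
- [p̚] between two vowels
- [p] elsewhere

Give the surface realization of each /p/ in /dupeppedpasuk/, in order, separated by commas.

Occurrence 1 (position 3): between two vowels → [p̚].
Occurrence 2 (position 5): no conditioning environment matches → elsewhere allophone [p].
Occurrence 3 (position 6): no conditioning environment matches → elsewhere allophone [p].
Occurrence 4 (position 9): no conditioning environment matches → elsewhere allophone [p].

[p̚], [p], [p], [p]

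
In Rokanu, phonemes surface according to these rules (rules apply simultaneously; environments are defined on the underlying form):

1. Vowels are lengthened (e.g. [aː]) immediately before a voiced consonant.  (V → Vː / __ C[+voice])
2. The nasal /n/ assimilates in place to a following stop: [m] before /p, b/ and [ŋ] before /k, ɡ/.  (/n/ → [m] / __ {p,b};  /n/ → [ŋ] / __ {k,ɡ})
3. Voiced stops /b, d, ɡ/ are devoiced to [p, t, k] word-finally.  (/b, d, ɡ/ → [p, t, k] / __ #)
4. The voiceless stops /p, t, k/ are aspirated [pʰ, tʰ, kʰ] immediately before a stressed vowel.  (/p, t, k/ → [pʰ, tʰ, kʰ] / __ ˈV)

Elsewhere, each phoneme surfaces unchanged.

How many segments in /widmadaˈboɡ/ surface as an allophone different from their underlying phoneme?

Segments that undergo a rule: /i/ → [iː] (rule 1); /a/ → [aː] (rule 1); /a/ → [aː] (rule 1); /o/ → [oː] (rule 1); /ɡ/ → [k] (rule 3).
All other segments surface unchanged.

5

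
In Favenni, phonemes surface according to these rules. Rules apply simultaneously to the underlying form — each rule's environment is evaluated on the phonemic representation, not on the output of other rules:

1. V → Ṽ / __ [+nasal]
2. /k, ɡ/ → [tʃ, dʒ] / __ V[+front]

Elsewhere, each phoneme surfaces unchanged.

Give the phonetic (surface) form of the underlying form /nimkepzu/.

[nĩmtʃepzu]

/n/ (word-initial): no rule targets it → [n].
/i/ — between /n/ and /m/, before a nasal consonant — surfaces as [ĩ] (rule 1).
/m/ stays [m].
/k/ meets the environment for rule 2 (before a front vowel) → [tʃ].
/e/ (between /k/ and /p/) fails the environment for rule 1, so it stays [e].
/p/ stays [p].
/z/ (between /p/ and /u/): no rule targets it → [z].
/u/ — word-final; rule 1 does not apply here → [u].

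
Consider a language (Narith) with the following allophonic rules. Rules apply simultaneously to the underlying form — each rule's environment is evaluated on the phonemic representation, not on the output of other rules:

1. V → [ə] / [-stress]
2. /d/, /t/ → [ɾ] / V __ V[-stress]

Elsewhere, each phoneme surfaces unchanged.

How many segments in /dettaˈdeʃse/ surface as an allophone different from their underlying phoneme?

Segments that undergo a rule: /e/ → [ə] (rule 1); /a/ → [ə] (rule 1); /e/ → [ə] (rule 1).
All other segments surface unchanged.

3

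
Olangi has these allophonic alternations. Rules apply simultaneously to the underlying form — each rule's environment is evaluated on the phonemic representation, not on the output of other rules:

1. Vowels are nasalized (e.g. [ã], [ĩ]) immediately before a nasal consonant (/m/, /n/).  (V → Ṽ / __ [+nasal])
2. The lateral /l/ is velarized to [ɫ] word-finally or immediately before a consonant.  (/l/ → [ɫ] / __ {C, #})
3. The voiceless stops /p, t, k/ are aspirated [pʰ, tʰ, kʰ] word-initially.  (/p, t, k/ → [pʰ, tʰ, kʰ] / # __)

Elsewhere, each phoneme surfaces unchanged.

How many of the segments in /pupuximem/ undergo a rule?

3

Segments that undergo a rule: /p/ → [pʰ] (rule 3); /i/ → [ĩ] (rule 1); /e/ → [ẽ] (rule 1).
All other segments surface unchanged.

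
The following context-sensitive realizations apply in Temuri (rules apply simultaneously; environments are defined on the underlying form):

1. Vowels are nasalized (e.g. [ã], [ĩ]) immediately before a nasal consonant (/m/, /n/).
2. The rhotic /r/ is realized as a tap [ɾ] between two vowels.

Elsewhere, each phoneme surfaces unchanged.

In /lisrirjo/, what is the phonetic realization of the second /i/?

/i/ — between /r/ and /r/; rule 1 does not apply here → [i].

[i]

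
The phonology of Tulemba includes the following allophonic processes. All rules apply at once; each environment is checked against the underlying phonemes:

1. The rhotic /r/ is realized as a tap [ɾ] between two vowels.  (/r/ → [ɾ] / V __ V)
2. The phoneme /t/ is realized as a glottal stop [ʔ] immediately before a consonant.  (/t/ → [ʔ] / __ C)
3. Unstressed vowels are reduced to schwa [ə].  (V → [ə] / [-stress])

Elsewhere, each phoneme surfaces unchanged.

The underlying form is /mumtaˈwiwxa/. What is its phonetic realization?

/m/ stays [m].
/u/ (between /m/ and /m/): in an unstressed syllable, so rule 3 applies → [ə].
/m/ (between /u/ and /t/): no rule targets it → [m].
/t/ (between /m/ and /a/): rule 2 targets it, but not immediately before a consonant → unchanged [t].
/a/ (between /t/ and /w/) occurs in an unstressed syllable → [ə] by rule 3.
/w/ — not in any rule's target class → [w].
/i/ — between /w/ and /w/; rule 3 does not apply here → [i].
/w/ (between /i/ and /x/): no rule targets it → [w].
/x/ (between /w/ and /a/) is unaffected → [x].
/a/ (word-final) occurs in an unstressed syllable → [ə] by rule 3.

[məmtəˈwiwxə]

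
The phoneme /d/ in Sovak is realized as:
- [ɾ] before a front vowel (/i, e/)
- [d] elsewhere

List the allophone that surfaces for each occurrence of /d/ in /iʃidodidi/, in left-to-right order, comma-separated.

[d], [ɾ], [ɾ]

Occurrence 1 (position 4): no conditioning environment matches → elsewhere allophone [d].
Occurrence 2 (position 6): before a front vowel (/i, e/) → [ɾ].
Occurrence 3 (position 8): before a front vowel (/i, e/) → [ɾ].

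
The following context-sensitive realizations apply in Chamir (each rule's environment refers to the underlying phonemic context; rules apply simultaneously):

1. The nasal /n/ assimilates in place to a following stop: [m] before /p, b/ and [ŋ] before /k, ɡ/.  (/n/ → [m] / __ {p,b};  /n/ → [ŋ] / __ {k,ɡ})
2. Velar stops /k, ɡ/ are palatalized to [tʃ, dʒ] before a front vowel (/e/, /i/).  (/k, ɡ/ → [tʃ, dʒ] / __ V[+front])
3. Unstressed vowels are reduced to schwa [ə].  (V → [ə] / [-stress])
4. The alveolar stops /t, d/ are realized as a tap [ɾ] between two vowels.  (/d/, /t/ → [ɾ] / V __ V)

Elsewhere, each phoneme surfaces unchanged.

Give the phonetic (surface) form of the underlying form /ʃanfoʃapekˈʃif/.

/ʃ/ (word-initial) is unaffected → [ʃ].
Rule 3 applies to /a/ (between /ʃ/ and /n/: in an unstressed syllable) → [ə].
/n/ (between /a/ and /f/): rule 1 targets it, but not before a labial or velar stop → unchanged [n].
/f/ (between /n/ and /o/): no rule targets it → [f].
/o/ — between /f/ and /ʃ/, in an unstressed syllable — surfaces as [ə] (rule 3).
/ʃ/ (between /o/ and /a/) is unaffected → [ʃ].
/a/ meets the environment for rule 3 (in an unstressed syllable) → [ə].
/p/ stays [p].
/e/ (between /p/ and /k/): in an unstressed syllable, so rule 3 applies → [ə].
/k/ (between /e/ and /ʃ/): rule 2 targets it, but not before a front vowel → unchanged [k].
/ʃ/ (between /k/ and /i/): no rule targets it → [ʃ].
/i/ (between /ʃ/ and /f/): rule 3 targets it, but not in an unstressed syllable → unchanged [i].
/f/ (word-final): no rule targets it → [f].

[ʃənfəʃəpəkˈʃif]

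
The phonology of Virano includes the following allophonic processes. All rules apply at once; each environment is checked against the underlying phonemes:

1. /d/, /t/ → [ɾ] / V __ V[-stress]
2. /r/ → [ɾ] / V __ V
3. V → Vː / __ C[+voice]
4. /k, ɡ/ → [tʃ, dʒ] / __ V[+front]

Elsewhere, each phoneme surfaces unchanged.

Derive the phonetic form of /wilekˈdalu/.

[wiːlekˈdaːlu]

/w/ (word-initial): no rule targets it → [w].
/i/ (between /w/ and /l/): before a voiced consonant, so rule 3 applies → [iː].
/l/ stays [l].
/e/ (between /l/ and /k/): rule 3 targets it, but not before a voiced consonant → unchanged [e].
/k/ (between /e/ and /d/): rule 4 targets it, but not before a front vowel → unchanged [k].
/d/ (between /k/ and /a/) is in the target of rule 1 but the environment (between a vowel and a following unstressed vowel) is not met → [d].
/a/ meets the environment for rule 3 (before a voiced consonant) → [aː].
/l/ stays [l].
/u/ — word-final; rule 3 does not apply here → [u].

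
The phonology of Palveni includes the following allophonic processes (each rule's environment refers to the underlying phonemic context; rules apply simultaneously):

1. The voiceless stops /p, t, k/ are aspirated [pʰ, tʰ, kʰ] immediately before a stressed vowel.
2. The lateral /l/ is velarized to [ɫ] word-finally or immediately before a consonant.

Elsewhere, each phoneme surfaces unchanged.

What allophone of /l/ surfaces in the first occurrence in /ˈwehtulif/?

/l/ (between /u/ and /i/): rule 2 targets it, but not word-finally or immediately before a consonant → unchanged [l].

[l]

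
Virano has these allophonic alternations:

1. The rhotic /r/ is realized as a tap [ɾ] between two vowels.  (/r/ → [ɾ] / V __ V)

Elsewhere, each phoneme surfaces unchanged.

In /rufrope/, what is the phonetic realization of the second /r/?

[r]

/r/ (between /f/ and /o/) is in the target of rule 1 but the environment (between two vowels) is not met → [r].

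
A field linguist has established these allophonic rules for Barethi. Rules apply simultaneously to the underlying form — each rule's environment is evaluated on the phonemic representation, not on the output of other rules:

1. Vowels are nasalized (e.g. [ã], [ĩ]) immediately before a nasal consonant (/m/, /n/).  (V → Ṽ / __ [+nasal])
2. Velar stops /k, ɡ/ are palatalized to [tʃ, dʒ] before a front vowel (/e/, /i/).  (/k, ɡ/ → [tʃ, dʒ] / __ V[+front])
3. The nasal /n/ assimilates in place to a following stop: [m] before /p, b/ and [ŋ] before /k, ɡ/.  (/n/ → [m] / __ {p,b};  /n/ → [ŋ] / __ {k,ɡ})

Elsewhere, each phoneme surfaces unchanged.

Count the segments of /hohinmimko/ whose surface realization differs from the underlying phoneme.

2

Segments that undergo a rule: /i/ → [ĩ] (rule 1); /i/ → [ĩ] (rule 1).
All other segments surface unchanged.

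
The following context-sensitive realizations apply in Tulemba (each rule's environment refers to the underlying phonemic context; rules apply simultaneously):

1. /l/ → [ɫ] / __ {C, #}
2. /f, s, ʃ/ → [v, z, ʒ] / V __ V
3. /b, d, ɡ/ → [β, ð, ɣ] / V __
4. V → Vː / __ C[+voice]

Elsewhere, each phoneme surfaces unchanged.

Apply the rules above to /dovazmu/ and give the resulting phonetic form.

[doːvaːzmu]

/d/ (word-initial) is in the target of rule 3 but the environment (immediately after a vowel) is not met → [d].
/o/ (between /d/ and /v/) occurs before a voiced consonant → [oː] by rule 4.
/v/ — not in any rule's target class → [v].
/a/ (between /v/ and /z/) occurs before a voiced consonant → [aː] by rule 4.
/z/ — not in any rule's target class → [z].
/m/ (between /z/ and /u/) is unaffected → [m].
/u/ — word-final; rule 4 does not apply here → [u].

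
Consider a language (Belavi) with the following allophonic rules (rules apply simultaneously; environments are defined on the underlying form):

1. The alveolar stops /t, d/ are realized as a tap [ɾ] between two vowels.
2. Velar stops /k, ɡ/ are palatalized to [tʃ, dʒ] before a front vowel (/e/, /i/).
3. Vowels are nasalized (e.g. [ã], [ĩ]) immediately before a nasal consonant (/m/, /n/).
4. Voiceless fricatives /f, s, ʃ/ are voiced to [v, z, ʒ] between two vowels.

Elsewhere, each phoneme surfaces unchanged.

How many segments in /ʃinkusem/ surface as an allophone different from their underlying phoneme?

Segments that undergo a rule: /i/ → [ĩ] (rule 3); /s/ → [z] (rule 4); /e/ → [ẽ] (rule 3).
All other segments surface unchanged.

3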